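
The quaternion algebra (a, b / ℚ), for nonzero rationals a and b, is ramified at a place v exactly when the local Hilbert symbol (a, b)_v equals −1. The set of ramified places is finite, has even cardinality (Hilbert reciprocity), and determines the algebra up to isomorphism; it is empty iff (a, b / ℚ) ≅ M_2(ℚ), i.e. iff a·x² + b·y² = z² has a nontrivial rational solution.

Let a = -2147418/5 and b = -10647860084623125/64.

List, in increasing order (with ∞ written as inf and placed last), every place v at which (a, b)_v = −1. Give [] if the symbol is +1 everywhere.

[3, 5, 23, inf]

Mod squares: a ≡ -1193010, b ≡ -133. Check v ∈ {∞, 2, 3, 5, 7, 13, 19, 23}.
v=19: a=19^1·(≡17), b=19^3·(≡14) mod 19; (17|19)=+1, (14|19)=-1; (−1)^{1·3·9}·(+1)^3·(-1)^1 = +1.
v=13: a=13^1·(≡1), b=13^2·(≡1) mod 13; (1|13)=+1, (1|13)=+1; (−1)^{1·2·6}·(+1)^2·(+1)^1 = +1.
v=5: a=5^-1·(≡2), b=5^4·(≡2) mod 5; (2|5)=-1, (2|5)=-1; (−1)^{-1·4·2}·(-1)^4·(-1)^-1 = -1.
v=3: a=3^3·(≡1), b=3^4·(≡2) mod 3; (1|3)=+1, (2|3)=-1; (−1)^{3·4·1}·(+1)^4·(-1)^3 = -1.
v=2: v_2(a)=1, v_2(b)=-6; units ≡ 7, 3 (mod 8); ε·ε+αω+βω = 1·1+1·1+-6·0 ≡ 0  ⇒  (a,b)_2 = +1.
v=∞: -1193010 < 0 and -133 < 0  ⇒  (a,b)_∞ = -1.
v=7: a=7^1·(≡3), b=7^3·(≡4) mod 7; (3|7)=-1, (4|7)=+1; (−1)^{1·3·3}·(-1)^3·(+1)^1 = +1.
v=23: a=23^1·(≡12), b=23^2·(≡14) mod 23; (12|23)=+1, (14|23)=-1; (−1)^{1·2·11}·(+1)^2·(-1)^1 = -1.
|Ram(-1193010, -133)| = 4, even; anisotropic at {3, 5, 23, ∞}.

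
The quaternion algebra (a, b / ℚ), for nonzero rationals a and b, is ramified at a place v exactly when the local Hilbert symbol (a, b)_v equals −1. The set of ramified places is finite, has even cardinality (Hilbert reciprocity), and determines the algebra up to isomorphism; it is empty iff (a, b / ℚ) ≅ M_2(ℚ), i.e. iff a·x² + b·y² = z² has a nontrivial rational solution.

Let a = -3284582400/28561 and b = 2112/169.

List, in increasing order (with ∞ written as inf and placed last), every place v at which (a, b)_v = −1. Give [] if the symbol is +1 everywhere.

[]

Mod squares: a ≡ -11, b ≡ 33. Check v ∈ {∞, 2, 3, 5, 11, 13}.
v=∞: -11 < 0 and 33 > 0  ⇒  (a,b)_∞ = +1.
v=11: a=11^1·(≡2), b=11^1·(≡4) mod 11; (2|11)=-1, (4|11)=+1; (−1)^{1·1·5}·(-1)^1·(+1)^1 = +1.
v=13: a=13^-4·(≡5), b=13^-2·(≡6) mod 13; (5|13)=-1, (6|13)=-1; (−1)^{-4·-2·6}·(-1)^-2·(-1)^-4 = +1.
v=5: a=5^2·(≡4), b=5^0·(≡3) mod 5; (4|5)=+1, (3|5)=-1; (−1)^{2·0·2}·(+1)^0·(-1)^2 = +1.
v=3: a=3^6·(≡1), b=3^1·(≡2) mod 3; (1|3)=+1, (2|3)=-1; (−1)^{6·1·1}·(+1)^1·(-1)^6 = +1.
v=2: v_2(a)=14, v_2(b)=6; units ≡ 5, 1 (mod 8); ε·ε+αω+βω = 0·0+14·0+6·1 ≡ 0  ⇒  (a,b)_2 = +1.
Every local symbol is +1, so the conic -11·x² + 33·y² = z² has ℚ_v-points for all v and hence a ℚ-point; (a, b / ℚ) ≅ M_2(ℚ).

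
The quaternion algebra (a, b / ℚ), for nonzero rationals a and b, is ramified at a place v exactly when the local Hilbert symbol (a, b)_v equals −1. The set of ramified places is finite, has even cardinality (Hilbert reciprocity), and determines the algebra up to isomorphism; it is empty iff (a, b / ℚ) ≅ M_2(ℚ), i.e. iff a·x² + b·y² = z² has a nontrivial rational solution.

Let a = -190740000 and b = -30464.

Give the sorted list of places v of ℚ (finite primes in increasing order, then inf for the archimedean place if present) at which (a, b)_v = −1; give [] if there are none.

(a, b) ≡ (-66, -119) mod (ℚ^×)²; places V = {2, 3, 5, 7, 11, 17, ∞}.
(a,b)_2: α=5, β=8; u≡7, v≡1 (mod 8); ε(u)ε(v)=1·0, αω(v)=5·0, βω(u)=8·0; sum ≡ 0  ⇒  +1.
(a,b)_7: α=0, u≡4; β=1, v≡2 (mod 7); (4|7)=+1, (2|7)=+1; sign (−1)^0·+1^1·+1^0 = +1.
(a,b)_5: α=4, u≡1; β=0, v≡1 (mod 5); (1|5)=+1, (1|5)=+1; sign (−1)^0·+1^0·+1^4 = +1.
(a,b)_11: α=1, u≡4; β=0, v≡6 (mod 11); (4|11)=+1, (6|11)=-1; sign (−1)^0·+1^0·-1^1 = -1.
(a,b)_17: α=2, u≡8; β=1, v≡10 (mod 17); (8|17)=+1, (10|17)=-1; sign (−1)^0·+1^1·-1^2 = +1.
(a,b)_∞: sgn(-66)=−, sgn(-119)=−, so -1.
(a,b)_3: α=1, u≡2; β=0, v≡1 (mod 3); (2|3)=-1, (1|3)=+1; sign (−1)^0·-1^0·+1^1 = +1.
|Ram(-66, -119)| = 2, even; anisotropic at {11, ∞}.

[11, inf]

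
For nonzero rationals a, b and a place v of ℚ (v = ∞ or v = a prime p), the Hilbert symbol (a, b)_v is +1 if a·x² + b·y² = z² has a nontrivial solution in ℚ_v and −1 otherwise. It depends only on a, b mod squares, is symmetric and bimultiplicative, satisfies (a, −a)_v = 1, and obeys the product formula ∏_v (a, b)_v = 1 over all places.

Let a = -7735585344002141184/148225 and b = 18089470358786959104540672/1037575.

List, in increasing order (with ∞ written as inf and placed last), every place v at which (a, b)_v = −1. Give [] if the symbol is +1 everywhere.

[13, 17, 31, 37]

Mod squares: a ≡ -24531, b ≡ 8029. Check v ∈ {∞, 2, 3, 5, 7, 11, 13, 17, 31, 37}.
v=13: a=13^3·(≡6), b=13^4·(≡6) mod 13; (6|13)=-1, (6|13)=-1; (−1)^{3·4·6}·(-1)^4·(-1)^3 = -1.
v=17: a=17^3·(≡2), b=17^4·(≡10) mod 17; (2|17)=+1, (10|17)=-1; (−1)^{3·4·8}·(+1)^4·(-1)^3 = -1.
v=3: a=3^9·(≡1), b=3^8·(≡1) mod 3; (1|3)=+1, (1|3)=+1; (−1)^{9·8·1}·(+1)^8·(+1)^9 = +1.
v=5: a=5^-2·(≡4), b=5^-2·(≡4) mod 5; (4|5)=+1, (4|5)=+1; (−1)^{-2·-2·2}·(+1)^-2·(+1)^-2 = +1.
v=7: a=7^-2·(≡1), b=7^-3·(≡6) mod 7; (1|7)=+1, (6|7)=-1; (−1)^{-2·-3·3}·(+1)^-3·(-1)^-2 = +1.
v=11: a=11^-2·(≡6), b=11^-2·(≡10) mod 11; (6|11)=-1, (10|11)=-1; (−1)^{-2·-2·5}·(-1)^-2·(-1)^-2 = +1.
v=31: a=31^2·(≡15), b=31^3·(≡6) mod 31; (15|31)=-1, (6|31)=-1; (−1)^{2·3·15}·(-1)^3·(-1)^2 = -1.
v=37: a=37^1·(≡33), b=37^1·(≡18) mod 37; (33|37)=+1, (18|37)=-1; (−1)^{1·1·18}·(+1)^1·(-1)^1 = -1.
v=2: v_2(a)=10, v_2(b)=20; units ≡ 5, 5 (mod 8); ε·ε+αω+βω = 0·0+10·1+20·1 ≡ 0  ⇒  (a,b)_2 = +1.
v=∞: -24531 < 0 and 8029 > 0  ⇒  (a,b)_∞ = +1.
|Ram(-24531, 8029)| = 4, even; anisotropic at {13, 17, 31, 37}.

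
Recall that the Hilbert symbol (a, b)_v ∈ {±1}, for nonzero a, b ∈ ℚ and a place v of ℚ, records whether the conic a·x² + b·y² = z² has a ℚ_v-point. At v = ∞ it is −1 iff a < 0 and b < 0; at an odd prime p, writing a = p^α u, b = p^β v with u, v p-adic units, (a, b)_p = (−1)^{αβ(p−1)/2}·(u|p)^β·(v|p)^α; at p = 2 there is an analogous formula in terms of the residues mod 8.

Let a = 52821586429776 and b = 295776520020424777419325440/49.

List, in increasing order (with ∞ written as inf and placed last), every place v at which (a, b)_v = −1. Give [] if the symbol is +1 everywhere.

[2, 17, 19, 41]

Mod squares: a ≡ 629, b ≡ 241490. Check v ∈ {∞, 2, 3, 5, 7, 17, 19, 31, 37, 41}.
v=31: a=31^2·(≡28), b=31^3·(≡10) mod 31; (28|31)=+1, (10|31)=+1; (−1)^{2·3·15}·(+1)^3·(+1)^2 = +1.
v=37: a=37^1·(≡13), b=37^2·(≡9) mod 37; (13|37)=-1, (9|37)=+1; (−1)^{1·2·18}·(-1)^2·(+1)^1 = +1.
v=∞: 629 > 0 and 241490 > 0  ⇒  (a,b)_∞ = +1.
v=41: a=41^2·(≡17), b=41^3·(≡29) mod 41; (17|41)=-1, (29|41)=-1; (−1)^{2·3·20}·(-1)^3·(-1)^2 = -1.
v=19: a=19^2·(≡12), b=19^3·(≡12) mod 19; (12|19)=-1, (12|19)=-1; (−1)^{2·3·9}·(-1)^3·(-1)^2 = -1.
v=5: a=5^0·(≡1), b=5^1·(≡2) mod 5; (1|5)=+1, (2|5)=-1; (−1)^{0·1·2}·(+1)^1·(-1)^0 = +1.
v=17: a=17^1·(≡6), b=17^2·(≡14) mod 17; (6|17)=-1, (14|17)=-1; (−1)^{1·2·8}·(-1)^2·(-1)^1 = -1.
v=3: a=3^2·(≡2), b=3^4·(≡2) mod 3; (2|3)=-1, (2|3)=-1; (−1)^{2·4·1}·(-1)^4·(-1)^2 = +1.
v=2: v_2(a)=4, v_2(b)=17; units ≡ 5, 1 (mod 8); ε·ε+αω+βω = 0·0+4·0+17·1 ≡ 1  ⇒  (a,b)_2 = -1.
v=7: a=7^0·(≡3), b=7^-2·(≡4) mod 7; (3|7)=-1, (4|7)=+1; (−1)^{0·-2·3}·(-1)^-2·(+1)^0 = +1.
Ram(629, 241490) = {2, 17, 19, 41}; no ℚ_2-point on the conic.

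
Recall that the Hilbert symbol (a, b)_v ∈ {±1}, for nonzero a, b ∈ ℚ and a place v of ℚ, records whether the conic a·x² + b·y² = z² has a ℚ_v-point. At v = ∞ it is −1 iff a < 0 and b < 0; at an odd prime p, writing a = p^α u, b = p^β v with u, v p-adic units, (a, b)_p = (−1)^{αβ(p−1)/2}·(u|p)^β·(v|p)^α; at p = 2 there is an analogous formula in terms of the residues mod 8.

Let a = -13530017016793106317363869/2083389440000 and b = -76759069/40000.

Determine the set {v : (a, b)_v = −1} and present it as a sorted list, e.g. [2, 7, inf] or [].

[41, inf]

(a, b) ≡ (-265639, -589) mod (ℚ^×)²; places V = {2, 3, 5, 7, 11, 17, 19, 31, 41, ∞}.
(a,b)_41: α=1, u≡4; β=0, v≡19 (mod 41); (4|41)=+1, (19|41)=-1; sign (−1)^0·+1^0·-1^1 = -1.
(a,b)_2: α=-20, β=-6; u≡1, v≡3 (mod 8); ε(u)ε(v)=0·1, αω(v)=-20·1, βω(u)=-6·0; sum ≡ 0  ⇒  +1.
(a,b)_19: α=9, u≡10; β=5, v≡9 (mod 19); (10|19)=-1, (9|19)=+1; sign (−1)^1·-1^5·+1^9 = +1.
(a,b)_11: α=-1, u≡8; β=0, v≡5 (mod 11); (8|11)=-1, (5|11)=+1; sign (−1)^0·-1^0·+1^-1 = +1.
(a,b)_∞: sgn(-265639)=−, sgn(-589)=−, so -1.
(a,b)_3: α=6, u≡2; β=0, v≡2 (mod 3); (2|3)=-1, (2|3)=-1; sign (−1)^0·-1^0·-1^6 = +1.
(a,b)_31: α=5, u≡25; β=1, v≡15 (mod 31); (25|31)=+1, (15|31)=-1; sign (−1)^1·+1^1·-1^5 = +1.
(a,b)_7: α=2, u≡2; β=0, v≡6 (mod 7); (2|7)=+1, (6|7)=-1; sign (−1)^0·+1^0·-1^2 = +1.
(a,b)_17: α=-2, u≡11; β=0, v≡6 (mod 17); (11|17)=-1, (6|17)=-1; sign (−1)^0·-1^0·-1^-2 = +1.
(a,b)_5: α=-4, u≡4; β=-4, v≡4 (mod 5); (4|5)=+1, (4|5)=+1; sign (−1)^0·+1^-4·+1^-4 = +1.
|Ram(-265639, -589)| = 2, even; anisotropic at {41, ∞}.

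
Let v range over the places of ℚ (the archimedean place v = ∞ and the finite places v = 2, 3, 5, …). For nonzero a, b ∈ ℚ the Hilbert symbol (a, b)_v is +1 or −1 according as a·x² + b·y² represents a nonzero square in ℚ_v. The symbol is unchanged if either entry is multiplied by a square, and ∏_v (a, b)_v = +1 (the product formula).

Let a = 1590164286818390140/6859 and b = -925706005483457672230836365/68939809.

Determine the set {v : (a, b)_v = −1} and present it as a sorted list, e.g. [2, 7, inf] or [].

[17, 29, 31, 41]

(a, b) ≡ (59527285, -77285) mod (ℚ^×)²; places V = {2, 5, 11, 13, 17, 19, 23, 29, 31, 41, 47, 53, ∞}.
(a,b)_41: α=1, u≡7; β=1, v≡8 (mod 41); (7|41)=-1, (8|41)=+1; sign (−1)^0·-1^1·+1^1 = -1.
(a,b)_29: α=1, u≡9; β=1, v≡10 (mod 29); (9|29)=+1, (10|29)=-1; sign (−1)^0·+1^1·-1^1 = -1.
(a,b)_17: α=1, u≡9; β=2, v≡14 (mod 17); (9|17)=+1, (14|17)=-1; sign (−1)^0·+1^2·-1^1 = -1.
(a,b)_2: α=2, β=0; u≡5, v≡3 (mod 8); ε(u)ε(v)=0·1, αω(v)=2·1, βω(u)=0·1; sum ≡ 0  ⇒  +1.
(a,b)_31: α=1, u≡5; β=2, v≡23 (mod 31); (5|31)=+1, (23|31)=-1; sign (−1)^0·+1^2·-1^1 = -1.
(a,b)_23: α=0, u≡14; β=-2, v≡16 (mod 23); (14|23)=-1, (16|23)=+1; sign (−1)^0·-1^-2·+1^0 = +1.
(a,b)_19: α=-3, u≡2; β=-4, v≡9 (mod 19); (2|19)=-1, (9|19)=+1; sign (−1)^0·-1^-4·+1^-3 = +1.
(a,b)_53: α=2, u≡15; β=4, v≡1 (mod 53); (15|53)=+1, (1|53)=+1; sign (−1)^0·+1^4·+1^2 = +1.
(a,b)_47: α=2, u≡20; β=2, v≡44 (mod 47); (20|47)=-1, (44|47)=-1; sign (−1)^0·-1^2·-1^2 = +1.
(a,b)_∞: sgn(59527285)=+, sgn(-77285)=−, so +1.
(a,b)_13: α=2, u≡9; β=3, v≡1 (mod 13); (9|13)=+1, (1|13)=+1; sign (−1)^0·+1^3·+1^2 = +1.
(a,b)_5: α=1, u≡2; β=1, v≡3 (mod 5); (2|5)=-1, (3|5)=-1; sign (−1)^0·-1^1·-1^1 = +1.
(a,b)_11: α=2, u≡4; β=4, v≡1 (mod 11); (4|11)=+1, (1|11)=+1; sign (−1)^0·+1^4·+1^2 = +1.
(59527285, -77285 / ℚ) ramifies at {17, 29, 31, 41}: a division algebra.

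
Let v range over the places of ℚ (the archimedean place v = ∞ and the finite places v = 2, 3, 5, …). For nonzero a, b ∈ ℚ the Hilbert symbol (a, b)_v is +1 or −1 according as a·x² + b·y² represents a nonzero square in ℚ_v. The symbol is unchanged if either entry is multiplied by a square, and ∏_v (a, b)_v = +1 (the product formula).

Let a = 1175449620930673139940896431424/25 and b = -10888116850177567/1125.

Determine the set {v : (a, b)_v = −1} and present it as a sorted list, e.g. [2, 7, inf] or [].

[11, 13, 23, 41]

Mod squares: a ≡ 1893749, b ≡ -8152235. Check v ∈ {∞, 2, 3, 5, 7, 11, 13, 17, 19, 23, 41}.
v=13: a=13^3·(≡6), b=13^1·(≡10) mod 13; (6|13)=-1, (10|13)=+1; (−1)^{3·1·6}·(-1)^1·(+1)^3 = -1.
v=3: a=3^0·(≡2), b=3^-2·(≡1) mod 3; (2|3)=-1, (1|3)=+1; (−1)^{0·-2·1}·(-1)^-2·(+1)^0 = +1.
v=5: a=5^-2·(≡4), b=5^-3·(≡2) mod 5; (4|5)=+1, (2|5)=-1; (−1)^{-2·-3·2}·(+1)^-3·(-1)^-2 = +1.
v=∞: 1893749 > 0 and -8152235 < 0  ⇒  (a,b)_∞ = +1.
v=11: a=11^3·(≡5), b=11^2·(≡10) mod 11; (5|11)=+1, (10|11)=-1; (−1)^{3·2·5}·(+1)^2·(-1)^3 = -1.
v=7: a=7^2·(≡1), b=7^1·(≡5) mod 7; (1|7)=+1, (5|7)=-1; (−1)^{2·1·3}·(+1)^1·(-1)^2 = +1.
v=2: v_2(a)=6, v_2(b)=0; units ≡ 5, 5 (mod 8); ε·ε+αω+βω = 0·0+6·1+0·1 ≡ 0  ⇒  (a,b)_2 = +1.
v=19: a=19^5·(≡16), b=19^3·(≡18) mod 19; (16|19)=+1, (18|19)=-1; (−1)^{5·3·9}·(+1)^3·(-1)^5 = +1.
v=41: a=41^3·(≡21), b=41^1·(≡6) mod 41; (21|41)=+1, (6|41)=-1; (−1)^{3·1·20}·(+1)^1·(-1)^3 = -1.
v=17: a=17^5·(≡15), b=17^2·(≡15) mod 17; (15|17)=+1, (15|17)=+1; (−1)^{5·2·8}·(+1)^2·(+1)^5 = +1.
v=23: a=23^2·(≡14), b=23^3·(≡9) mod 23; (14|23)=-1, (9|23)=+1; (−1)^{2·3·11}·(-1)^3·(+1)^2 = -1.
|Ram(1893749, -8152235)| = 4, even; anisotropic at {11, 13, 23, 41}.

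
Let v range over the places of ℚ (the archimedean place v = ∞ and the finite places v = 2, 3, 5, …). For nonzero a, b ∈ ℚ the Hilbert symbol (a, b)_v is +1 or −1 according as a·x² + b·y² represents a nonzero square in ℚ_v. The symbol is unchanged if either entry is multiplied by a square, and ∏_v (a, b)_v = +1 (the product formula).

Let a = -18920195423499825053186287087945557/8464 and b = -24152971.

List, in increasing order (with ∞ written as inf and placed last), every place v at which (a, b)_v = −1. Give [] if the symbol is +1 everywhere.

[13, 41, 47, inf]

(a, b) ≡ (-7402837, -24152971) mod (ℚ^×)²; places V = {2, 3, 7, 11, 13, 17, 19, 23, 37, 41, 43, 47, ∞}.
(a,b)_7: α=2, u≡3; β=0, v≡4 (mod 7); (3|7)=-1, (4|7)=+1; sign (−1)^0·-1^0·+1^2 = +1.
(a,b)_23: α=-2, u≡4; β=0, v≡19 (mod 23); (4|23)=+1, (19|23)=-1; sign (−1)^0·+1^0·-1^-2 = +1.
(a,b)_47: α=4, u≡10; β=1, v≡5 (mod 47); (10|47)=-1, (5|47)=-1; sign (−1)^0·-1^1·-1^4 = -1.
(a,b)_3: α=6, u≡2; β=0, v≡2 (mod 3); (2|3)=-1, (2|3)=-1; sign (−1)^0·-1^0·-1^6 = +1.
(a,b)_11: α=4, u≡4; β=0, v≡4 (mod 11); (4|11)=+1, (4|11)=+1; sign (−1)^0·+1^0·+1^4 = +1.
(a,b)_37: α=4, u≡11; β=1, v≡8 (mod 37); (11|37)=+1, (8|37)=-1; sign (−1)^0·+1^1·-1^4 = +1.
(a,b)_19: α=1, u≡12; β=1, v≡5 (mod 19); (12|19)=-1, (5|19)=+1; sign (−1)^1·-1^1·+1^1 = +1.
(a,b)_41: α=1, u≡24; β=0, v≡6 (mod 41); (24|41)=-1, (6|41)=-1; sign (−1)^0·-1^0·-1^1 = -1.
(a,b)_∞: sgn(-7402837)=−, sgn(-24152971)=−, so -1.
(a,b)_17: α=3, u≡3; β=1, v≡12 (mod 17); (3|17)=-1, (12|17)=-1; sign (−1)^0·-1^1·-1^3 = +1.
(a,b)_2: α=-4, β=0; u≡3, v≡5 (mod 8); ε(u)ε(v)=1·0, αω(v)=-4·1, βω(u)=0·1; sum ≡ 0  ⇒  +1.
(a,b)_43: α=3, u≡11; β=1, v≡12 (mod 43); (11|43)=+1, (12|43)=-1; sign (−1)^1·+1^1·-1^3 = +1.
(a,b)_13: α=1, u≡12; β=0, v≡2 (mod 13); (12|13)=+1, (2|13)=-1; sign (−1)^0·+1^0·-1^1 = -1.
|Ram(-7402837, -24152971)| = 4, even; anisotropic at {13, 41, 47, ∞}.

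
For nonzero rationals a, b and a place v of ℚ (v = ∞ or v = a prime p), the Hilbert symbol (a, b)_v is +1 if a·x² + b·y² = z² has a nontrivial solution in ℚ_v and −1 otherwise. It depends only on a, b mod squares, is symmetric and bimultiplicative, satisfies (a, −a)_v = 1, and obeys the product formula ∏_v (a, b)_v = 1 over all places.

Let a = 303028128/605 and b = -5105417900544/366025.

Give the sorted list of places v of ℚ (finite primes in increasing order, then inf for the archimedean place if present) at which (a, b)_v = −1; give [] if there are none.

[13, 17]

Mod squares: a ≡ 2210, b ≡ -34. Check v ∈ {∞, 2, 3, 5, 11, 13, 17, 23}.
v=13: a=13^1·(≡9), b=13^2·(≡7) mod 13; (9|13)=+1, (7|13)=-1; (−1)^{1·2·6}·(+1)^2·(-1)^1 = -1.
v=3: a=3^4·(≡2), b=3^8·(≡2) mod 3; (2|3)=-1, (2|3)=-1; (−1)^{4·8·1}·(-1)^8·(-1)^4 = +1.
v=5: a=5^-1·(≡3), b=5^-2·(≡1) mod 5; (3|5)=-1, (1|5)=+1; (−1)^{-1·-2·2}·(-1)^-2·(+1)^-1 = +1.
v=∞: 2210 > 0 and -34 < 0  ⇒  (a,b)_∞ = +1.
v=17: a=17^1·(≡14), b=17^1·(≡2) mod 17; (14|17)=-1, (2|17)=+1; (−1)^{1·1·8}·(-1)^1·(+1)^1 = -1.
v=2: v_2(a)=5, v_2(b)=9; units ≡ 1, 7 (mod 8); ε·ε+αω+βω = 0·1+5·0+9·0 ≡ 0  ⇒  (a,b)_2 = +1.
v=11: a=11^-2·(≡8), b=11^-4·(≡2) mod 11; (8|11)=-1, (2|11)=-1; (−1)^{-2·-4·5}·(-1)^-4·(-1)^-2 = +1.
v=23: a=23^2·(≡9), b=23^2·(≡1) mod 23; (9|23)=+1, (1|23)=+1; (−1)^{2·2·11}·(+1)^2·(+1)^2 = +1.
(2210, -34 / ℚ) ramifies at {13, 17}: a division algebra.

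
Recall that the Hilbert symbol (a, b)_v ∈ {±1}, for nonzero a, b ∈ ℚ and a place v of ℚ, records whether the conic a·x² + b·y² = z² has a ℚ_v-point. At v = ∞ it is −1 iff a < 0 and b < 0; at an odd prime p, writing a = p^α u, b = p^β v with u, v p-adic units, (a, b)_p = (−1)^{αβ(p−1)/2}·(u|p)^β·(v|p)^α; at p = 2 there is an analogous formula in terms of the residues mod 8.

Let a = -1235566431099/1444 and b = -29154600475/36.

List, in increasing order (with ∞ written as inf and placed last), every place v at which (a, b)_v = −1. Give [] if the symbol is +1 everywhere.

[23, inf]

(a, b) ≡ (-259, -851851) mod (ℚ^×)²; places V = {2, 3, 5, 7, 11, 13, 19, 23, 37, ∞}.
(a,b)_7: α=3, u≡5; β=1, v≡4 (mod 7); (5|7)=-1, (4|7)=+1; sign (−1)^1·-1^1·+1^3 = +1.
(a,b)_19: α=-2, u≡9; β=0, v≡15 (mod 19); (9|19)=+1, (15|19)=-1; sign (−1)^0·+1^0·-1^-2 = +1.
(a,b)_5: α=0, u≡4; β=2, v≡1 (mod 5); (4|5)=+1, (1|5)=+1; sign (−1)^0·+1^2·+1^0 = +1.
(a,b)_2: α=-2, β=-2; u≡5, v≡5 (mod 8); ε(u)ε(v)=0·0, αω(v)=-2·1, βω(u)=-2·1; sum ≡ 0  ⇒  +1.
(a,b)_11: α=2, u≡3; β=1, v≡6 (mod 11); (3|11)=+1, (6|11)=-1; sign (−1)^0·+1^1·-1^2 = +1.
(a,b)_37: α=1, u≡3; β=3, v≡3 (mod 37); (3|37)=+1, (3|37)=+1; sign (−1)^0·+1^3·+1^1 = +1.
(a,b)_∞: sgn(-259)=−, sgn(-851851)=−, so -1.
(a,b)_13: α=2, u≡3; β=1, v≡8 (mod 13); (3|13)=+1, (8|13)=-1; sign (−1)^0·+1^1·-1^2 = +1.
(a,b)_3: α=2, u≡2; β=-2, v≡2 (mod 3); (2|3)=-1, (2|3)=-1; sign (−1)^0·-1^-2·-1^2 = +1.
(a,b)_23: α=2, u≡5; β=1, v≡3 (mod 23); (5|23)=-1, (3|23)=+1; sign (−1)^0·-1^1·+1^2 = -1.
(-259, -851851 / ℚ) ramifies at {23, ∞}: a division algebra.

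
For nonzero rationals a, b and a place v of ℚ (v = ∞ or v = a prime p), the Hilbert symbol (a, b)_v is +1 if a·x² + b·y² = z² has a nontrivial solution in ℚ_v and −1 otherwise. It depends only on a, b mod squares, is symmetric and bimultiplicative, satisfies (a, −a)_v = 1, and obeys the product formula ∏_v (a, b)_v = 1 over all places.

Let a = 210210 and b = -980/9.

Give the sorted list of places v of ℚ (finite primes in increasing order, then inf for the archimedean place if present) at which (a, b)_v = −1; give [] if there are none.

[2, 5, 11, 13]

Mod squares: a ≡ 4290, b ≡ -5. Check v ∈ {∞, 2, 3, 5, 7, 11, 13}.
v=3: a=3^1·(≡2), b=3^-2·(≡1) mod 3; (2|3)=-1, (1|3)=+1; (−1)^{1·-2·1}·(-1)^-2·(+1)^1 = +1.
v=13: a=13^1·(≡11), b=13^0·(≡11) mod 13; (11|13)=-1, (11|13)=-1; (−1)^{1·0·6}·(-1)^0·(-1)^1 = -1.
v=5: a=5^1·(≡2), b=5^1·(≡1) mod 5; (2|5)=-1, (1|5)=+1; (−1)^{1·1·2}·(-1)^1·(+1)^1 = -1.
v=∞: 4290 > 0 and -5 < 0  ⇒  (a,b)_∞ = +1.
v=11: a=11^1·(≡3), b=11^0·(≡6) mod 11; (3|11)=+1, (6|11)=-1; (−1)^{1·0·5}·(+1)^0·(-1)^1 = -1.
v=7: a=7^2·(≡6), b=7^2·(≡4) mod 7; (6|7)=-1, (4|7)=+1; (−1)^{2·2·3}·(-1)^2·(+1)^2 = +1.
v=2: v_2(a)=1, v_2(b)=2; units ≡ 1, 3 (mod 8); ε·ε+αω+βω = 0·1+1·1+2·0 ≡ 1  ⇒  (a,b)_2 = -1.
|Ram(4290, -5)| = 4, even; anisotropic at {2, 5, 11, 13}.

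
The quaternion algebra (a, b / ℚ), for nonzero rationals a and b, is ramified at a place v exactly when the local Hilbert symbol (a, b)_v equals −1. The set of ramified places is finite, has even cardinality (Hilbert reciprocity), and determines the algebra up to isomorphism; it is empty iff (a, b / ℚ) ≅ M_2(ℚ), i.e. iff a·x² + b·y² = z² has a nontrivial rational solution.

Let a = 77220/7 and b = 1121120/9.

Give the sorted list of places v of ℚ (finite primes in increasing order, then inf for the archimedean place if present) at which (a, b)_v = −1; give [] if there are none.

[2, 3, 5, 11]

(a, b) ≡ (15015, 1430) mod (ℚ^×)²; places V = {2, 3, 5, 7, 11, 13, ∞}.
(a,b)_5: α=1, u≡2; β=1, v≡1 (mod 5); (2|5)=-1, (1|5)=+1; sign (−1)^0·-1^1·+1^1 = -1.
(a,b)_2: α=2, β=5; u≡7, v≡3 (mod 8); ε(u)ε(v)=1·1, αω(v)=2·1, βω(u)=5·0; sum ≡ 1  ⇒  -1.
(a,b)_11: α=1, u≡5; β=1, v≡3 (mod 11); (5|11)=+1, (3|11)=+1; sign (−1)^1·+1^1·+1^1 = -1.
(a,b)_∞: sgn(15015)=+, sgn(1430)=+, so +1.
(a,b)_7: α=-1, u≡3; β=2, v≡2 (mod 7); (3|7)=-1, (2|7)=+1; sign (−1)^0·-1^2·+1^-1 = +1.
(a,b)_13: α=1, u≡11; β=1, v≡7 (mod 13); (11|13)=-1, (7|13)=-1; sign (−1)^0·-1^1·-1^1 = +1.
(a,b)_3: α=3, u≡1; β=-2, v≡2 (mod 3); (1|3)=+1, (2|3)=-1; sign (−1)^0·+1^-2·-1^3 = -1.
|Ram(15015, 1430)| = 4, even; anisotropic at {2, 3, 5, 11}.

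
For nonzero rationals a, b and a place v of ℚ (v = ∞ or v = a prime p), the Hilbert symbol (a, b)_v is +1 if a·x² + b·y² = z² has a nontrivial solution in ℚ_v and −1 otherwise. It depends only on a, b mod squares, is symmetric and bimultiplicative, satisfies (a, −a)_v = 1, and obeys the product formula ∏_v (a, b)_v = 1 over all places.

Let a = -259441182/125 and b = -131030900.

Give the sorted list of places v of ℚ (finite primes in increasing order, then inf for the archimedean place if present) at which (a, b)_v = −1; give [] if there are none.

Mod squares: a ≡ -24310, b ≡ -221. Check v ∈ {∞, 2, 3, 5, 7, 11, 13, 17}.
v=3: a=3^2·(≡2), b=3^0·(≡1) mod 3; (2|3)=-1, (1|3)=+1; (−1)^{2·0·1}·(-1)^0·(+1)^2 = +1.
v=13: a=13^1·(≡5), b=13^1·(≡3) mod 13; (5|13)=-1, (3|13)=+1; (−1)^{1·1·6}·(-1)^1·(+1)^1 = -1.
v=∞: -24310 < 0 and -221 < 0  ⇒  (a,b)_∞ = -1.
v=11: a=11^3·(≡5), b=11^2·(≡6) mod 11; (5|11)=+1, (6|11)=-1; (−1)^{3·2·5}·(+1)^2·(-1)^3 = -1.
v=7: a=7^2·(≡2), b=7^2·(≡5) mod 7; (2|7)=+1, (5|7)=-1; (−1)^{2·2·3}·(+1)^2·(-1)^2 = +1.
v=5: a=5^-3·(≡3), b=5^2·(≡4) mod 5; (3|5)=-1, (4|5)=+1; (−1)^{-3·2·2}·(-1)^2·(+1)^-3 = +1.
v=2: v_2(a)=1, v_2(b)=2; units ≡ 5, 3 (mod 8); ε·ε+αω+βω = 0·1+1·1+2·1 ≡ 1  ⇒  (a,b)_2 = -1.
v=17: a=17^1·(≡16), b=17^1·(≡15) mod 17; (16|17)=+1, (15|17)=+1; (−1)^{1·1·8}·(+1)^1·(+1)^1 = +1.
Ram(-24310, -221) = {2, 11, 13, ∞}; no ℚ_2-point on the conic.

[2, 11, 13, inf]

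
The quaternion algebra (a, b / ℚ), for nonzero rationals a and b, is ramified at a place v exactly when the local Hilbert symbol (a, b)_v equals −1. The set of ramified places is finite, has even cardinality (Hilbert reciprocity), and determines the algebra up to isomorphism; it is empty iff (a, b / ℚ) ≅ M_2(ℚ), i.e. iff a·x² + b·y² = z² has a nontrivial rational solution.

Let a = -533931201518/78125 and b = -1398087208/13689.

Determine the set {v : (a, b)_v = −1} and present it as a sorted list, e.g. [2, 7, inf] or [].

(a, b) ≡ (-246790, -24682) mod (ℚ^×)²; places V = {2, 3, 5, 7, 11, 13, 17, 23, 29, 37, 41, 43, ∞}.
(a,b)_5: α=-7, u≡2; β=0, v≡3 (mod 5); (2|5)=-1, (3|5)=-1; sign (−1)^0·-1^0·-1^-7 = -1.
(a,b)_∞: sgn(-246790)=−, sgn(-24682)=−, so -1.
(a,b)_13: α=2, u≡7; β=-2, v≡5 (mod 13); (7|13)=-1, (5|13)=-1; sign (−1)^0·-1^-2·-1^2 = +1.
(a,b)_37: α=1, u≡27; β=0, v≡28 (mod 37); (27|37)=+1, (28|37)=+1; sign (−1)^0·+1^0·+1^1 = +1.
(a,b)_2: α=1, β=3; u≡5, v≡3 (mod 8); ε(u)ε(v)=0·1, αω(v)=1·1, βω(u)=3·1; sum ≡ 0  ⇒  +1.
(a,b)_11: α=2, u≡6; β=0, v≡2 (mod 11); (6|11)=-1, (2|11)=-1; sign (−1)^0·-1^0·-1^2 = +1.
(a,b)_17: α=0, u≡13; β=2, v≡13 (mod 17); (13|17)=+1, (13|17)=+1; sign (−1)^0·+1^2·+1^0 = +1.
(a,b)_23: α=3, u≡10; β=0, v≡21 (mod 23); (10|23)=-1, (21|23)=-1; sign (−1)^0·-1^0·-1^3 = -1.
(a,b)_29: α=1, u≡9; β=0, v≡8 (mod 29); (9|29)=+1, (8|29)=-1; sign (−1)^0·+1^0·-1^1 = -1.
(a,b)_41: α=0, u≡12; β=1, v≡14 (mod 41); (12|41)=-1, (14|41)=-1; sign (−1)^0·-1^1·-1^0 = -1.
(a,b)_43: α=0, u≡32; β=1, v≡30 (mod 43); (32|43)=-1, (30|43)=-1; sign (−1)^0·-1^1·-1^0 = -1.
(a,b)_3: α=0, u≡2; β=-4, v≡2 (mod 3); (2|3)=-1, (2|3)=-1; sign (−1)^0·-1^-4·-1^0 = +1.
(a,b)_7: α=0, u≡4; β=3, v≡4 (mod 7); (4|7)=+1, (4|7)=+1; sign (−1)^0·+1^3·+1^0 = +1.
|Ram(-246790, -24682)| = 6, even; anisotropic at {5, 23, 29, 41, 43, ∞}.

[5, 23, 29, 41, 43, inf]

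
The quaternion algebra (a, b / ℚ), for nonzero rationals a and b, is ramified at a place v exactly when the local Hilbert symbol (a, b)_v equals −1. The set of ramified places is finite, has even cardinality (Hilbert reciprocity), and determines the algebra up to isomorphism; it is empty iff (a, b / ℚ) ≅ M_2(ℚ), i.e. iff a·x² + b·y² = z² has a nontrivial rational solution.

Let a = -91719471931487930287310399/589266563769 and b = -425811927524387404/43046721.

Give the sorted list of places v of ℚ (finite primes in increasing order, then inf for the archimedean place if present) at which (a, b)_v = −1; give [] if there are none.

[37, inf]

(a, b) ≡ (-523439, -19) mod (ℚ^×)²; places V = {2, 3, 7, 11, 13, 19, 37, 43, 47, ∞}.
(a,b)_7: α=3, u≡2; β=2, v≡1 (mod 7); (2|7)=+1, (1|7)=+1; sign (−1)^0·+1^2·+1^3 = +1.
(a,b)_37: α=3, u≡13; β=2, v≡22 (mod 37); (13|37)=-1, (22|37)=-1; sign (−1)^0·-1^2·-1^3 = -1.
(a,b)_11: α=6, u≡10; β=2, v≡3 (mod 11); (10|11)=-1, (3|11)=+1; sign (−1)^0·-1^2·+1^6 = +1.
(a,b)_13: α=-2, u≡7; β=2, v≡5 (mod 13); (7|13)=-1, (5|13)=-1; sign (−1)^0·-1^2·-1^-2 = +1.
(a,b)_3: α=-20, u≡1; β=-16, v≡2 (mod 3); (1|3)=+1, (2|3)=-1; sign (−1)^0·+1^-16·-1^-20 = +1.
(a,b)_∞: sgn(-523439)=−, sgn(-19)=−, so -1.
(a,b)_43: α=3, u≡34; β=2, v≡23 (mod 43); (34|43)=-1, (23|43)=+1; sign (−1)^0·-1^2·+1^3 = +1.
(a,b)_19: α=2, u≡1; β=1, v≡13 (mod 19); (1|19)=+1, (13|19)=-1; sign (−1)^0·+1^1·-1^2 = +1.
(a,b)_47: α=3, u≡9; β=2, v≡9 (mod 47); (9|47)=+1, (9|47)=+1; sign (−1)^0·+1^2·+1^3 = +1.
(a,b)_2: α=0, β=2; u≡1, v≡5 (mod 8); ε(u)ε(v)=0·0, αω(v)=0·1, βω(u)=2·0; sum ≡ 0  ⇒  +1.
(-523439, -19 / ℚ) ramifies at {37, ∞}: a division algebra.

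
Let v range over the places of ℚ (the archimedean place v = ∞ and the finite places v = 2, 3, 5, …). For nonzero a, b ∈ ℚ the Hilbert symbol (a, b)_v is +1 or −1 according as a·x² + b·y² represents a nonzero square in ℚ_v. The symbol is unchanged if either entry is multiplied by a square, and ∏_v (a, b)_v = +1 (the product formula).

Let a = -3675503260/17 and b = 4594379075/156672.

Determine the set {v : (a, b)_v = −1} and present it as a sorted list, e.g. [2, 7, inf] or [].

[17, 43]

(a, b) ≡ (-763895, 152779) mod (ℚ^×)²; places V = {2, 3, 5, 11, 13, 17, 19, 43, ∞}.
(a,b)_5: α=1, u≡4; β=2, v≡4 (mod 5); (4|5)=+1, (4|5)=+1; sign (−1)^0·+1^2·+1^1 = +1.
(a,b)_13: α=2, u≡11; β=2, v≡4 (mod 13); (11|13)=-1, (4|13)=+1; sign (−1)^0·-1^2·+1^2 = +1.
(a,b)_43: α=1, u≡5; β=1, v≡8 (mod 43); (5|43)=-1, (8|43)=-1; sign (−1)^1·-1^1·-1^1 = -1.
(a,b)_2: α=2, β=-10; u≡1, v≡3 (mod 8); ε(u)ε(v)=0·1, αω(v)=2·1, βω(u)=-10·0; sum ≡ 0  ⇒  +1.
(a,b)_19: α=1, u≡14; β=1, v≡11 (mod 19); (14|19)=-1, (11|19)=+1; sign (−1)^1·-1^1·+1^1 = +1.
(a,b)_11: α=3, u≡4; β=3, v≡8 (mod 11); (4|11)=+1, (8|11)=-1; sign (−1)^1·+1^3·-1^3 = +1.
(a,b)_17: α=-1, u≡15; β=-1, v≡14 (mod 17); (15|17)=+1, (14|17)=-1; sign (−1)^0·+1^-1·-1^-1 = -1.
(a,b)_∞: sgn(-763895)=−, sgn(152779)=+, so +1.
(a,b)_3: α=0, u≡1; β=-2, v≡1 (mod 3); (1|3)=+1, (1|3)=+1; sign (−1)^0·+1^-2·+1^0 = +1.
Ram(-763895, 152779) = {17, 43}; no ℚ_17-point on the conic.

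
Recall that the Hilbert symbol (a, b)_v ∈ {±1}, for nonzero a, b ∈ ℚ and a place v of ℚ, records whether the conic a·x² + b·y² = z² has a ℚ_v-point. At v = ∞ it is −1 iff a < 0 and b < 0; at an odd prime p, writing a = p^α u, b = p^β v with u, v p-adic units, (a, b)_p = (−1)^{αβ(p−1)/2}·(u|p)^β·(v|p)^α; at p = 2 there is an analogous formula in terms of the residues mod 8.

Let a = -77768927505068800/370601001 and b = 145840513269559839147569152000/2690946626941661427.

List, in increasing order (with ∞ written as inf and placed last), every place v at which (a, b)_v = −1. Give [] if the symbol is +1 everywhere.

[2, 3, 5, 11]

(a, b) ≡ (-4147, 124410) mod (ℚ^×)²; places V = {2, 3, 5, 7, 11, 13, 19, 23, 29, 31, 37, ∞}.
(a,b)_2: α=8, β=15; u≡5, v≡5 (mod 8); ε(u)ε(v)=0·0, αω(v)=8·1, βω(u)=15·1; sum ≡ 1  ⇒  -1.
(a,b)_11: α=3, u≡8; β=5, v≡7 (mod 11); (8|11)=-1, (7|11)=-1; sign (−1)^1·-1^5·-1^3 = -1.
(a,b)_19: α=2, u≡14; β=4, v≡5 (mod 19); (14|19)=-1, (5|19)=+1; sign (−1)^0·-1^4·+1^2 = +1.
(a,b)_∞: sgn(-4147)=−, sgn(124410)=+, so +1.
(a,b)_31: α=-2, u≡1; β=-4, v≡8 (mod 31); (1|31)=+1, (8|31)=+1; sign (−1)^0·+1^-4·+1^-2 = +1.
(a,b)_7: α=2, u≡4; β=4, v≡5 (mod 7); (4|7)=+1, (5|7)=-1; sign (−1)^0·+1^4·-1^2 = +1.
(a,b)_29: α=1, u≡10; β=1, v≡18 (mod 29); (10|29)=-1, (18|29)=-1; sign (−1)^0·-1^1·-1^1 = +1.
(a,b)_5: α=2, u≡3; β=3, v≡3 (mod 5); (3|5)=-1, (3|5)=-1; sign (−1)^0·-1^3·-1^2 = -1.
(a,b)_3: α=-6, u≡2; β=-9, v≡1 (mod 3); (2|3)=-1, (1|3)=+1; sign (−1)^0·-1^-9·+1^-6 = -1.
(a,b)_13: α=1, u≡6; β=1, v≡6 (mod 13); (6|13)=-1, (6|13)=-1; sign (−1)^0·-1^1·-1^1 = +1.
(a,b)_23: α=-2, u≡2; β=-6, v≡16 (mod 23); (2|23)=+1, (16|23)=+1; sign (−1)^0·+1^-6·+1^-2 = +1.
(a,b)_37: α=2, u≡9; β=4, v≡11 (mod 37); (9|37)=+1, (11|37)=+1; sign (−1)^0·+1^4·+1^2 = +1.
(-4147, 124410 / ℚ) ramifies at {2, 3, 5, 11}: a division algebra.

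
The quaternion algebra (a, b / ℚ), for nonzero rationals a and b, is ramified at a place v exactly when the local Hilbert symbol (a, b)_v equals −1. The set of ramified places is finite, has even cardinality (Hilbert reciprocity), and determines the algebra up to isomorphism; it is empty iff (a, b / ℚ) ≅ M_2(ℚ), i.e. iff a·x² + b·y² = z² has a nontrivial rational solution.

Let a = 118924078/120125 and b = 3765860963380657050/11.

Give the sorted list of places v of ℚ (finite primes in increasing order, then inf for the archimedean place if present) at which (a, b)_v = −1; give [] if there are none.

Mod squares: a ≡ 41990, b ≡ 16302. Check v ∈ {∞, 2, 3, 5, 7, 11, 13, 17, 19, 31}.
v=19: a=19^1·(≡7), b=19^3·(≡18) mod 19; (7|19)=+1, (18|19)=-1; (−1)^{1·3·9}·(+1)^3·(-1)^1 = +1.
v=17: a=17^3·(≡5), b=17^2·(≡1) mod 17; (5|17)=-1, (1|17)=+1; (−1)^{3·2·8}·(-1)^2·(+1)^3 = +1.
v=3: a=3^0·(≡2), b=3^1·(≡1) mod 3; (2|3)=-1, (1|3)=+1; (−1)^{0·1·1}·(-1)^1·(+1)^0 = -1.
v=2: v_2(a)=1, v_2(b)=1; units ≡ 3, 7 (mod 8); ε·ε+αω+βω = 1·1+1·0+1·1 ≡ 0  ⇒  (a,b)_2 = +1.
v=7: a=7^2·(≡2), b=7^8·(≡5) mod 7; (2|7)=+1, (5|7)=-1; (−1)^{2·8·3}·(+1)^8·(-1)^2 = +1.
v=13: a=13^1·(≡2), b=13^3·(≡8) mod 13; (2|13)=-1, (8|13)=-1; (−1)^{1·3·6}·(-1)^3·(-1)^1 = +1.
v=31: a=31^-2·(≡18), b=31^0·(≡6) mod 31; (18|31)=+1, (6|31)=-1; (−1)^{-2·0·15}·(+1)^0·(-1)^-2 = +1.
v=∞: 41990 > 0 and 16302 > 0  ⇒  (a,b)_∞ = +1.
v=11: a=11^0·(≡4), b=11^-1·(≡8) mod 11; (4|11)=+1, (8|11)=-1; (−1)^{0·-1·5}·(+1)^-1·(-1)^0 = +1.
v=5: a=5^-3·(≡3), b=5^2·(≡2) mod 5; (3|5)=-1, (2|5)=-1; (−1)^{-3·2·2}·(-1)^2·(-1)^-3 = -1.
|Ram(41990, 16302)| = 2, even; anisotropic at {3, 5}.

[3, 5]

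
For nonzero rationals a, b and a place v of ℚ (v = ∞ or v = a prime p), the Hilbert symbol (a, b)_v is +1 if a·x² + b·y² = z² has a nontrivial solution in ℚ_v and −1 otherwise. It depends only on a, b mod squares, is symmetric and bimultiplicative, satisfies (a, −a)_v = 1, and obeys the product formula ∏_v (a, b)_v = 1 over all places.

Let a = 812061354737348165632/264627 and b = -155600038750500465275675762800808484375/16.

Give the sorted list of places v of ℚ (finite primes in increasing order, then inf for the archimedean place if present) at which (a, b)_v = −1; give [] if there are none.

Mod squares: a ≡ 8458401, b ≡ -30886943. Check v ∈ {∞, 2, 3, 5, 7, 11, 13, 17, 19, 29, 31, 43, 47}.
v=19: a=19^1·(≡5), b=19^2·(≡13) mod 19; (5|19)=+1, (13|19)=-1; (−1)^{1·2·9}·(+1)^2·(-1)^1 = -1.
v=11: a=11^-2·(≡8), b=11^0·(≡5) mod 11; (8|11)=-1, (5|11)=+1; (−1)^{-2·0·5}·(-1)^0·(+1)^-2 = +1.
v=17: a=17^1·(≡6), b=17^3·(≡1) mod 17; (6|17)=-1, (1|17)=+1; (−1)^{1·3·8}·(-1)^3·(+1)^1 = -1.
v=∞: 8458401 > 0 and -30886943 < 0  ⇒  (a,b)_∞ = +1.
v=29: a=29^1·(≡7), b=29^3·(≡23) mod 29; (7|29)=+1, (23|29)=+1; (−1)^{1·3·14}·(+1)^3·(+1)^1 = +1.
v=7: a=7^3·(≡3), b=7^2·(≡4) mod 7; (3|7)=-1, (4|7)=+1; (−1)^{3·2·3}·(-1)^2·(+1)^3 = +1.
v=5: a=5^0·(≡1), b=5^6·(≡2) mod 5; (1|5)=+1, (2|5)=-1; (−1)^{0·6·2}·(+1)^6·(-1)^0 = +1.
v=47: a=47^2·(≡40), b=47^5·(≡4) mod 47; (40|47)=-1, (4|47)=+1; (−1)^{2·5·23}·(-1)^5·(+1)^2 = -1.
v=31: a=31^2·(≡5), b=31^5·(≡1) mod 31; (5|31)=+1, (1|31)=+1; (−1)^{2·5·15}·(+1)^5·(+1)^2 = +1.
v=43: a=43^1·(≡24), b=43^3·(≡10) mod 43; (24|43)=+1, (10|43)=+1; (−1)^{1·3·21}·(+1)^3·(+1)^1 = -1.
v=3: a=3^-7·(≡1), b=3^2·(≡1) mod 3; (1|3)=+1, (1|3)=+1; (−1)^{-7·2·1}·(+1)^2·(+1)^-7 = +1.
v=2: v_2(a)=14, v_2(b)=-4; units ≡ 1, 1 (mod 8); ε·ε+αω+βω = 0·0+14·0+-4·0 ≡ 0  ⇒  (a,b)_2 = +1.
v=13: a=13^2·(≡12), b=13^0·(≡1) mod 13; (12|13)=+1, (1|13)=+1; (−1)^{2·0·6}·(+1)^0·(+1)^2 = +1.
Ram(8458401, -30886943) = {17, 19, 43, 47}; no ℚ_17-point on the conic.

[17, 19, 43, 47]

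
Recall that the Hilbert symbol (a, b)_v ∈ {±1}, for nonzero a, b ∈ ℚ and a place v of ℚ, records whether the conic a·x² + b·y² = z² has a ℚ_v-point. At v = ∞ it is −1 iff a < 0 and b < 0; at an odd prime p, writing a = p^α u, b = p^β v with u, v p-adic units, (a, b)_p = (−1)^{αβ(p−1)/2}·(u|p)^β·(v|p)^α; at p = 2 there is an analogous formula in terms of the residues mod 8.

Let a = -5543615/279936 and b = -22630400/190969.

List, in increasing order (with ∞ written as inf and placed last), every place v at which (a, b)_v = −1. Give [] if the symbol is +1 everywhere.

(a, b) ≡ (-5610, -221) mod (ℚ^×)²; places V = {2, 3, 5, 7, 11, 13, 17, 19, 23, ∞}.
(a,b)_∞: sgn(-5610)=−, sgn(-221)=−, so -1.
(a,b)_7: α=2, u≡1; β=0, v≡6 (mod 7); (1|7)=+1, (6|7)=-1; sign (−1)^0·+1^0·-1^2 = +1.
(a,b)_2: α=-7, β=12; u≡3, v≡3 (mod 8); ε(u)ε(v)=1·1, αω(v)=-7·1, βω(u)=12·1; sum ≡ 0  ⇒  +1.
(a,b)_13: α=0, u≡2; β=1, v≡9 (mod 13); (2|13)=-1, (9|13)=+1; sign (−1)^0·-1^1·+1^0 = -1.
(a,b)_19: α=0, u≡8; β=-2, v≡17 (mod 19); (8|19)=-1, (17|19)=+1; sign (−1)^0·-1^-2·+1^0 = +1.
(a,b)_17: α=1, u≡6; β=1, v≡13 (mod 17); (6|17)=-1, (13|17)=+1; sign (−1)^0·-1^1·+1^1 = -1.
(a,b)_23: α=0, u≡2; β=-2, v≡8 (mod 23); (2|23)=+1, (8|23)=+1; sign (−1)^0·+1^-2·+1^0 = +1.
(a,b)_11: α=3, u≡6; β=0, v≡6 (mod 11); (6|11)=-1, (6|11)=-1; sign (−1)^0·-1^0·-1^3 = -1.
(a,b)_5: α=1, u≡2; β=2, v≡1 (mod 5); (2|5)=-1, (1|5)=+1; sign (−1)^0·-1^2·+1^1 = +1.
(a,b)_3: α=-7, u≡2; β=0, v≡1 (mod 3); (2|3)=-1, (1|3)=+1; sign (−1)^0·-1^0·+1^-7 = +1.
|Ram(-5610, -221)| = 4, even; anisotropic at {11, 13, 17, ∞}.

[11, 13, 17, inf]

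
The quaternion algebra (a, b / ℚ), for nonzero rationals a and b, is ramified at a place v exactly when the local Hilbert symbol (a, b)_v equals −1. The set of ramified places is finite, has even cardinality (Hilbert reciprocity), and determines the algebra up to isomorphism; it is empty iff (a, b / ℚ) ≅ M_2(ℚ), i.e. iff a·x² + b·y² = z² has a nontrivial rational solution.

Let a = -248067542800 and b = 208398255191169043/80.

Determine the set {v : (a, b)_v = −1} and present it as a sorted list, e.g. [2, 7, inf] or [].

[2, 5, 7, 17, 29, 31]

(a, b) ≡ (-2233, 76415) mod (ℚ^×)²; places V = {2, 5, 7, 11, 13, 17, 29, 31, ∞}.
(a,b)_2: α=4, β=-4; u≡7, v≡7 (mod 8); ε(u)ε(v)=1·1, αω(v)=4·0, βω(u)=-4·0; sum ≡ 1  ⇒  -1.
(a,b)_5: α=2, u≡3; β=-1, v≡3 (mod 5); (3|5)=-1, (3|5)=-1; sign (−1)^0·-1^-1·-1^2 = -1.
(a,b)_∞: sgn(-2233)=−, sgn(76415)=+, so +1.
(a,b)_17: α=2, u≡7; β=3, v≡12 (mod 17); (7|17)=-1, (12|17)=-1; sign (−1)^0·-1^3·-1^2 = -1.
(a,b)_13: α=0, u≡1; β=2, v≡10 (mod 13); (1|13)=+1, (10|13)=+1; sign (−1)^0·+1^2·+1^0 = +1.
(a,b)_29: α=1, u≡8; β=1, v≡6 (mod 29); (8|29)=-1, (6|29)=+1; sign (−1)^0·-1^1·+1^1 = -1.
(a,b)_11: α=1, u≡2; β=2, v≡5 (mod 11); (2|11)=-1, (5|11)=+1; sign (−1)^0·-1^2·+1^1 = +1.
(a,b)_31: α=2, u≡30; β=3, v≡19 (mod 31); (30|31)=-1, (19|31)=+1; sign (−1)^0·-1^3·+1^2 = -1.
(a,b)_7: α=1, u≡5; β=4, v≡3 (mod 7); (5|7)=-1, (3|7)=-1; sign (−1)^0·-1^4·-1^1 = -1.
Ram(-2233, 76415) = {2, 5, 7, 17, 29, 31}; no ℚ_2-point on the conic.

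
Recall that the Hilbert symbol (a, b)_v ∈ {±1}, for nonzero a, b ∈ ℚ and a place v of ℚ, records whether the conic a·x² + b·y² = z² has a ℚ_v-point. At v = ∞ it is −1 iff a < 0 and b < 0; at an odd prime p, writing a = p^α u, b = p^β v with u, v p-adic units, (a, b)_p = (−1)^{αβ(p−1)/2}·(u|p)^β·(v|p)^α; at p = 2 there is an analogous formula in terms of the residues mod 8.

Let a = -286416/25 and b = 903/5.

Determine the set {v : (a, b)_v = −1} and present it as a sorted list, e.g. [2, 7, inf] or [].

[2, 7, 17, 43]

(a, b) ≡ (-221, 4515) mod (ℚ^×)²; places V = {2, 3, 5, 7, 13, 17, 43, ∞}.
(a,b)_3: α=4, u≡1; β=1, v≡2 (mod 3); (1|3)=+1, (2|3)=-1; sign (−1)^0·+1^1·-1^4 = +1.
(a,b)_5: α=-2, u≡4; β=-1, v≡3 (mod 5); (4|5)=+1, (3|5)=-1; sign (−1)^0·+1^-1·-1^-2 = +1.
(a,b)_∞: sgn(-221)=−, sgn(4515)=+, so +1.
(a,b)_17: α=1, u≡2; β=0, v≡14 (mod 17); (2|17)=+1, (14|17)=-1; sign (−1)^0·+1^0·-1^1 = -1.
(a,b)_7: α=0, u≡6; β=1, v≡2 (mod 7); (6|7)=-1, (2|7)=+1; sign (−1)^0·-1^1·+1^0 = -1.
(a,b)_2: α=4, β=0; u≡3, v≡3 (mod 8); ε(u)ε(v)=1·1, αω(v)=4·1, βω(u)=0·1; sum ≡ 1  ⇒  -1.
(a,b)_13: α=1, u≡10; β=0, v≡9 (mod 13); (10|13)=+1, (9|13)=+1; sign (−1)^0·+1^0·+1^1 = +1.
(a,b)_43: α=0, u≡2; β=1, v≡30 (mod 43); (2|43)=-1, (30|43)=-1; sign (−1)^0·-1^1·-1^0 = -1.
|Ram(-221, 4515)| = 4, even; anisotropic at {2, 7, 17, 43}.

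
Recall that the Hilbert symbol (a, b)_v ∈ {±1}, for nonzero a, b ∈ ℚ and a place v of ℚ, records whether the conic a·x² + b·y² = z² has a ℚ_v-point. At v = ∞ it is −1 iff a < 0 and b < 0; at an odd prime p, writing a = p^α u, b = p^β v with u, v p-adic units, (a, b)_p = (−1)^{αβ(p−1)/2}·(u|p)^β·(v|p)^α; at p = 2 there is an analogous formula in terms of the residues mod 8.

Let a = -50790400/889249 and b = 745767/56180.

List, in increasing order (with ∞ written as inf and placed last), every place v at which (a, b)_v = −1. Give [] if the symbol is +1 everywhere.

(a, b) ≡ (-31, 5115) mod (ℚ^×)²; places V = {2, 3, 5, 11, 23, 31, 41, 53, ∞}.
(a,b)_31: α=1, u≡23; β=1, v≡4 (mod 31); (23|31)=-1, (4|31)=+1; sign (−1)^1·-1^1·+1^1 = +1.
(a,b)_23: α=-2, u≡20; β=0, v≡6 (mod 23); (20|23)=-1, (6|23)=+1; sign (−1)^0·-1^0·+1^-2 = +1.
(a,b)_3: α=0, u≡2; β=7, v≡1 (mod 3); (2|3)=-1, (1|3)=+1; sign (−1)^0·-1^7·+1^0 = -1.
(a,b)_11: α=0, u≡6; β=1, v≡5 (mod 11); (6|11)=-1, (5|11)=+1; sign (−1)^0·-1^1·+1^0 = -1.
(a,b)_∞: sgn(-31)=−, sgn(5115)=+, so +1.
(a,b)_2: α=16, β=-2; u≡1, v≡3 (mod 8); ε(u)ε(v)=0·1, αω(v)=16·1, βω(u)=-2·0; sum ≡ 0  ⇒  +1.
(a,b)_53: α=0, u≡2; β=-2, v≡32 (mod 53); (2|53)=-1, (32|53)=-1; sign (−1)^0·-1^-2·-1^0 = +1.
(a,b)_41: α=-2, u≡23; β=0, v≡10 (mod 41); (23|41)=+1, (10|41)=+1; sign (−1)^0·+1^0·+1^-2 = +1.
(a,b)_5: α=2, u≡1; β=-1, v≡2 (mod 5); (1|5)=+1, (2|5)=-1; sign (−1)^0·+1^-1·-1^2 = +1.
Ram(-31, 5115) = {3, 11}; no ℚ_3-point on the conic.

[3, 11]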